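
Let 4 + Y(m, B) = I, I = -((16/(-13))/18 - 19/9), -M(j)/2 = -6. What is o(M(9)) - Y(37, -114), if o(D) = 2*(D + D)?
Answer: 1943/39 ≈ 49.820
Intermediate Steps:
M(j) = 12 (M(j) = -2*(-6) = 12)
I = 85/39 (I = -((16*(-1/13))*(1/18) - 19*1/9) = -(-16/13*1/18 - 19/9) = -(-8/117 - 19/9) = -1*(-85/39) = 85/39 ≈ 2.1795)
o(D) = 4*D (o(D) = 2*(2*D) = 4*D)
Y(m, B) = -71/39 (Y(m, B) = -4 + 85/39 = -71/39)
o(M(9)) - Y(37, -114) = 4*12 - 1*(-71/39) = 48 + 71/39 = 1943/39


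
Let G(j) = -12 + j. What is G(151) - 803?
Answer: -664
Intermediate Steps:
G(151) - 803 = (-12 + 151) - 803 = 139 - 803 = -664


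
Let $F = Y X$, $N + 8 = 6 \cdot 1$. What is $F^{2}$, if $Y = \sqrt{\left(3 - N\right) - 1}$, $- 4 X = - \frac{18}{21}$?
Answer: $\frac{9}{49} \approx 0.18367$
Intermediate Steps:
$N = -2$ ($N = -8 + 6 \cdot 1 = -8 + 6 = -2$)
$X = \frac{3}{14}$ ($X = - \frac{\left(-18\right) \frac{1}{21}}{4} = \left(- \frac{1}{4}\right) \left(- \frac{6}{7}\right) = \frac{3}{14} \approx 0.21429$)
$Y = 2$ ($Y = \sqrt{\left(3 - -2\right) - 1} = \sqrt{\left(3 + 2\right) - 1} = \sqrt{5 - 1} = \sqrt{4} = 2$)
$F = \frac{3}{7}$ ($F = 2 \cdot \frac{3}{14} = \frac{3}{7} \approx 0.42857$)
$F^{2} = \left(\frac{3}{7}\right)^{2} = \frac{9}{49}$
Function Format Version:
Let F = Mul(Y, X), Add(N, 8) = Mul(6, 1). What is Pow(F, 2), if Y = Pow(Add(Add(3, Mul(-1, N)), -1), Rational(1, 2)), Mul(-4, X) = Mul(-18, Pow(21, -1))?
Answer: Rational(9, 49) ≈ 0.18367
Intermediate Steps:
N = -2 (N = Add(-8, Mul(6, 1)) = Add(-8, 6) = -2)
X = Rational(3, 14) (X = Mul(Rational(-1, 4), Mul(-18, Pow(21, -1))) = Mul(Rational(-1, 4), Mul(-18, Rational(1, 21))) = Mul(Rational(-1, 4), Rational(-6, 7)) = Rational(3, 14) ≈ 0.21429)
Y = 2 (Y = Pow(Add(Add(3, Mul(-1, -2)), -1), Rational(1, 2)) = Pow(Add(Add(3, 2), -1), Rational(1, 2)) = Pow(Add(5, -1), Rational(1, 2)) = Pow(4, Rational(1, 2)) = 2)
F = Rational(3, 7) (F = Mul(2, Rational(3, 14)) = Rational(3, 7) ≈ 0.42857)
Pow(F, 2) = Pow(Rational(3, 7), 2) = Rational(9, 49)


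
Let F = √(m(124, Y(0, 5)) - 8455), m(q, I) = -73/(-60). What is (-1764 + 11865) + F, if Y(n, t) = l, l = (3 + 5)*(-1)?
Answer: 10101 + I*√7608405/30 ≈ 10101.0 + 91.944*I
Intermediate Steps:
l = -8 (l = 8*(-1) = -8)
Y(n, t) = -8
m(q, I) = 73/60 (m(q, I) = -73*(-1/60) = 73/60)
F = I*√7608405/30 (F = √(73/60 - 8455) = √(-507227/60) = I*√7608405/30 ≈ 91.944*I)
(-1764 + 11865) + F = (-1764 + 11865) + I*√7608405/30 = 10101 + I*√7608405/30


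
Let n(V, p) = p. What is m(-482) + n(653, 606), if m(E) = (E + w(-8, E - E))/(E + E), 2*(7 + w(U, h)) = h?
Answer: 584673/964 ≈ 606.51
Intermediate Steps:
w(U, h) = -7 + h/2
m(E) = (-7 + E)/(2*E) (m(E) = (E + (-7 + (E - E)/2))/(E + E) = (E + (-7 + (½)*0))/((2*E)) = (E + (-7 + 0))*(1/(2*E)) = (E - 7)*(1/(2*E)) = (-7 + E)*(1/(2*E)) = (-7 + E)/(2*E))
m(-482) + n(653, 606) = (½)*(-7 - 482)/(-482) + 606 = (½)*(-1/482)*(-489) + 606 = 489/964 + 606 = 584673/964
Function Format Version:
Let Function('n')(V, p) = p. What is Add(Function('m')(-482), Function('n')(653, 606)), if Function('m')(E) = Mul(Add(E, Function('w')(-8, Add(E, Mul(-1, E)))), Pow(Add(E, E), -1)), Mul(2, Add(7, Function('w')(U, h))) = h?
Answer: Rational(584673, 964) ≈ 606.51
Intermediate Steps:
Function('w')(U, h) = Add(-7, Mul(Rational(1, 2), h))
Function('m')(E) = Mul(Rational(1, 2), Pow(E, -1), Add(-7, E)) (Function('m')(E) = Mul(Add(E, Add(-7, Mul(Rational(1, 2), Add(E, Mul(-1, E))))), Pow(Add(E, E), -1)) = Mul(Add(E, Add(-7, Mul(Rational(1, 2), 0))), Pow(Mul(2, E), -1)) = Mul(Add(E, Add(-7, 0)), Mul(Rational(1, 2), Pow(E, -1))) = Mul(Add(E, -7), Mul(Rational(1, 2), Pow(E, -1))) = Mul(Add(-7, E), Mul(Rational(1, 2), Pow(E, -1))) = Mul(Rational(1, 2), Pow(E, -1), Add(-7, E)))
Add(Function('m')(-482), Function('n')(653, 606)) = Add(Mul(Rational(1, 2), Pow(-482, -1), Add(-7, -482)), 606) = Add(Mul(Rational(1, 2), Rational(-1, 482), -489), 606) = Add(Rational(489, 964), 606) = Rational(584673, 964)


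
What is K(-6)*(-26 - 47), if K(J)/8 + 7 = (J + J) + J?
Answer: 14600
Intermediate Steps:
K(J) = -56 + 24*J (K(J) = -56 + 8*((J + J) + J) = -56 + 8*(2*J + J) = -56 + 8*(3*J) = -56 + 24*J)
K(-6)*(-26 - 47) = (-56 + 24*(-6))*(-26 - 47) = (-56 - 144)*(-73) = -200*(-73) = 14600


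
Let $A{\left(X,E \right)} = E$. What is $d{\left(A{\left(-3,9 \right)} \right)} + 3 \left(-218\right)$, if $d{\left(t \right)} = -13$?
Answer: $-667$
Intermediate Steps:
$d{\left(A{\left(-3,9 \right)} \right)} + 3 \left(-218\right) = -13 + 3 \left(-218\right) = -13 - 654 = -667$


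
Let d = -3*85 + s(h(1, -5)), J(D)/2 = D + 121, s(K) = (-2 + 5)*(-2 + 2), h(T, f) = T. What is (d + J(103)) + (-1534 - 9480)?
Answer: -10821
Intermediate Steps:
s(K) = 0 (s(K) = 3*0 = 0)
J(D) = 242 + 2*D (J(D) = 2*(D + 121) = 2*(121 + D) = 242 + 2*D)
d = -255 (d = -3*85 + 0 = -255 + 0 = -255)
(d + J(103)) + (-1534 - 9480) = (-255 + (242 + 2*103)) + (-1534 - 9480) = (-255 + (242 + 206)) - 11014 = (-255 + 448) - 11014 = 193 - 11014 = -10821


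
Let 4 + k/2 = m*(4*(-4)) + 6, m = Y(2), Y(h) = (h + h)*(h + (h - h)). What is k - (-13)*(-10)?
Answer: -382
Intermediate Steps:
Y(h) = 2*h**2 (Y(h) = (2*h)*(h + 0) = (2*h)*h = 2*h**2)
m = 8 (m = 2*2**2 = 2*4 = 8)
k = -252 (k = -8 + 2*(8*(4*(-4)) + 6) = -8 + 2*(8*(-16) + 6) = -8 + 2*(-128 + 6) = -8 + 2*(-122) = -8 - 244 = -252)
k - (-13)*(-10) = -252 - (-13)*(-10) = -252 - 1*130 = -252 - 130 = -382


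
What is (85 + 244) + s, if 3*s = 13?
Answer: 1000/3 ≈ 333.33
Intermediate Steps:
s = 13/3 (s = (⅓)*13 = 13/3 ≈ 4.3333)
(85 + 244) + s = (85 + 244) + 13/3 = 329 + 13/3 = 1000/3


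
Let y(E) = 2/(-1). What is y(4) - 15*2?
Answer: -32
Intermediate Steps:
y(E) = -2 (y(E) = 2*(-1) = -2)
y(4) - 15*2 = -2 - 15*2 = -2 - 30 = -32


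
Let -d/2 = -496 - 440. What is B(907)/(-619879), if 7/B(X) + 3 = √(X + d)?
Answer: -21/1717064830 - 7*√2779/1717064830 ≈ -2.2714e-7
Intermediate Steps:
d = 1872 (d = -2*(-496 - 440) = -2*(-936) = 1872)
B(X) = 7/(-3 + √(1872 + X)) (B(X) = 7/(-3 + √(X + 1872)) = 7/(-3 + √(1872 + X)))
B(907)/(-619879) = (7/(-3 + √(1872 + 907)))/(-619879) = (7/(-3 + √2779))*(-1/619879) = -7/(619879*(-3 + √2779))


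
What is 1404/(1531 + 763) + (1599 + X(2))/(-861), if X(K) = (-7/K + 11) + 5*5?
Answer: -2533817/1975134 ≈ -1.2829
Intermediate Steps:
X(K) = 36 - 7/K (X(K) = (11 - 7/K) + 25 = 36 - 7/K)
1404/(1531 + 763) + (1599 + X(2))/(-861) = 1404/(1531 + 763) + (1599 + (36 - 7/2))/(-861) = 1404/2294 + (1599 + (36 - 7*1/2))*(-1/861) = 1404*(1/2294) + (1599 + (36 - 7/2))*(-1/861) = 702/1147 + (1599 + 65/2)*(-1/861) = 702/1147 + (3263/2)*(-1/861) = 702/1147 - 3263/1722 = -2533817/1975134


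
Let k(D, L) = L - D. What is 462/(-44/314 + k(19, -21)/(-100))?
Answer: 60445/34 ≈ 1777.8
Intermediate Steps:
462/(-44/314 + k(19, -21)/(-100)) = 462/(-44/314 + (-21 - 1*19)/(-100)) = 462/(-44*1/314 + (-21 - 19)*(-1/100)) = 462/(-22/157 - 40*(-1/100)) = 462/(-22/157 + ⅖) = 462/(204/785) = 462*(785/204) = 60445/34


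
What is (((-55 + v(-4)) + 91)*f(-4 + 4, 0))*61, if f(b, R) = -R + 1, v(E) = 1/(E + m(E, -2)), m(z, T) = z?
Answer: 17507/8 ≈ 2188.4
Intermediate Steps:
v(E) = 1/(2*E) (v(E) = 1/(E + E) = 1/(2*E))
f(b, R) = 1 - R
(((-55 + v(-4)) + 91)*f(-4 + 4, 0))*61 = (((-55 + (½)/(-4)) + 91)*(1 - 1*0))*61 = (((-55 + (½)*(-¼)) + 91)*(1 + 0))*61 = (((-55 - ⅛) + 91)*1)*61 = ((-441/8 + 91)*1)*61 = ((287/8)*1)*61 = (287/8)*61 = 17507/8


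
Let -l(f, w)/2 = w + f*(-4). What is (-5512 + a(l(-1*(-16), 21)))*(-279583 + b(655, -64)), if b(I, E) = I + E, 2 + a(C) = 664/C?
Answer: 66056935840/43 ≈ 1.5362e+9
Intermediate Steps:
l(f, w) = -2*w + 8*f (l(f, w) = -2*(w + f*(-4)) = -2*(w - 4*f) = -2*w + 8*f)
a(C) = -2 + 664/C
b(I, E) = E + I
(-5512 + a(l(-1*(-16), 21)))*(-279583 + b(655, -64)) = (-5512 + (-2 + 664/(-2*21 + 8*(-1*(-16)))))*(-279583 + (-64 + 655)) = (-5512 + (-2 + 664/(-42 + 8*16)))*(-279583 + 591) = (-5512 + (-2 + 664/(-42 + 128)))*(-278992) = (-5512 + (-2 + 664/86))*(-278992) = (-5512 + (-2 + 664*(1/86)))*(-278992) = (-5512 + (-2 + 332/43))*(-278992) = (-5512 + 246/43)*(-278992) = -236770/43*(-278992) = 66056935840/43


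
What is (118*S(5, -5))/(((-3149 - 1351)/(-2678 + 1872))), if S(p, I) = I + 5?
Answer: 0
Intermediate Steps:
S(p, I) = 5 + I
(118*S(5, -5))/(((-3149 - 1351)/(-2678 + 1872))) = (118*(5 - 5))/(((-3149 - 1351)/(-2678 + 1872))) = (118*0)/((-4500/(-806))) = 0/((-4500*(-1/806))) = 0/(2250/403) = 0*(403/2250) = 0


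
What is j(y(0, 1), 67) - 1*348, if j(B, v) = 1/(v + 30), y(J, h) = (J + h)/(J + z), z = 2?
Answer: -33755/97 ≈ -347.99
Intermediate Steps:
y(J, h) = (J + h)/(2 + J) (y(J, h) = (J + h)/(J + 2) = (J + h)/(2 + J))
j(B, v) = 1/(30 + v)
j(y(0, 1), 67) - 1*348 = 1/(30 + 67) - 1*348 = 1/97 - 348 = -33755/97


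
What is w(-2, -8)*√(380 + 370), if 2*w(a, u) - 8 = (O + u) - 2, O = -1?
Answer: -15*√30/2 ≈ -41.079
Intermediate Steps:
w(a, u) = 5/2 + u/2 (w(a, u) = 4 + ((-1 + u) - 2)/2 = 4 + (-3 + u)/2 = 4 + (-3/2 + u/2) = 5/2 + u/2)
w(-2, -8)*√(380 + 370) = (5/2 + (½)*(-8))*√(380 + 370) = (5/2 - 4)*√750 = -15*√30/2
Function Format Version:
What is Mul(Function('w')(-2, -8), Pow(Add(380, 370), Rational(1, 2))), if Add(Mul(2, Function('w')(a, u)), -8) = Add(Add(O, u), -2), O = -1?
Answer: Mul(Rational(-15, 2), Pow(30, Rational(1, 2))) ≈ -41.079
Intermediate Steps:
Function('w')(a, u) = Add(Rational(5, 2), Mul(Rational(1, 2), u)) (Function('w')(a, u) = Add(4, Mul(Rational(1, 2), Add(Add(-1, u), -2))) = Add(4, Mul(Rational(1, 2), Add(-3, u))) = Add(4, Add(Rational(-3, 2), Mul(Rational(1, 2), u))) = Add(Rational(5, 2), Mul(Rational(1, 2), u)))
Mul(Function('w')(-2, -8), Pow(Add(380, 370), Rational(1, 2))) = Mul(Add(Rational(5, 2), Mul(Rational(1, 2), -8)), Pow(Add(380, 370), Rational(1, 2))) = Mul(Add(Rational(5, 2), -4), Pow(750, Rational(1, 2))) = Mul(Rational(-3, 2), Mul(5, Pow(30, Rational(1, 2)))) = Mul(Rational(-15, 2), Pow(30, Rational(1, 2)))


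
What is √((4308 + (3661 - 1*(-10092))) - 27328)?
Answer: I*√9267 ≈ 96.265*I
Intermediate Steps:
√((4308 + (3661 - 1*(-10092))) - 27328) = √((4308 + (3661 + 10092)) - 27328) = √((4308 + 13753) - 27328) = √(18061 - 27328) = √(-9267) = I*√9267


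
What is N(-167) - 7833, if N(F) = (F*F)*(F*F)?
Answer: 777788488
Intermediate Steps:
N(F) = F⁴ (N(F) = F²*F² = F⁴)
N(-167) - 7833 = (-167)⁴ - 7833 = 777796321 - 7833 = 777788488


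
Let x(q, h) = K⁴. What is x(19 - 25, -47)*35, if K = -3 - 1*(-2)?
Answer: 35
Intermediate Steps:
K = -1 (K = -3 + 2 = -1)
x(q, h) = 1 (x(q, h) = (-1)⁴ = 1)
x(19 - 25, -47)*35 = 1*35 = 35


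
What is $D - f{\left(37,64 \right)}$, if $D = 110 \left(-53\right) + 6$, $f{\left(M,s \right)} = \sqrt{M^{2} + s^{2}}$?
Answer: $-5824 - \sqrt{5465} \approx -5897.9$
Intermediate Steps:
$D = -5824$ ($D = -5830 + 6 = -5824$)
$D - f{\left(37,64 \right)} = -5824 - \sqrt{37^{2} + 64^{2}} = -5824 - \sqrt{1369 + 4096} = -5824 - \sqrt{5465}$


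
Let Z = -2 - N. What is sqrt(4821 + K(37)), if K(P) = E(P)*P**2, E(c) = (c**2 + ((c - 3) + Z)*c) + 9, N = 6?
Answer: sqrt(3208281) ≈ 1791.2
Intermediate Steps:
Z = -8 (Z = -2 - 1*6 = -2 - 6 = -8)
E(c) = 9 + c**2 + c*(-11 + c) (E(c) = (c**2 + ((c - 3) - 8)*c) + 9 = (c**2 + ((-3 + c) - 8)*c) + 9 = (c**2 + (-11 + c)*c) + 9 = (c**2 + c*(-11 + c)) + 9 = 9 + c**2 + c*(-11 + c))
K(P) = P**2*(9 - 11*P + 2*P**2) (K(P) = (9 - 11*P + 2*P**2)*P**2 = P**2*(9 - 11*P + 2*P**2))
sqrt(4821 + K(37)) = sqrt(4821 + 37**2*(9 - 11*37 + 2*37**2)) = sqrt(4821 + 1369*(9 - 407 + 2*1369)) = sqrt(4821 + 1369*(9 - 407 + 2738)) = sqrt(4821 + 1369*2340) = sqrt(4821 + 3203460) = sqrt(3208281)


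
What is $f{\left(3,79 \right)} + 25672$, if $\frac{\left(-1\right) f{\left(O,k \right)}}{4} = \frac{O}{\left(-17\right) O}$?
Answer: $\frac{436428}{17} \approx 25672.0$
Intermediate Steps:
$f{\left(O,k \right)} = \frac{4}{17}$ ($f{\left(O,k \right)} = - 4 \frac{O}{\left(-17\right) O} = - 4 O \left(- \frac{1}{17 O}\right) = \left(-4\right) \left(- \frac{1}{17}\right) = \frac{4}{17}$)
$f{\left(3,79 \right)} + 25672 = \frac{4}{17} + 25672 = \frac{436428}{17}$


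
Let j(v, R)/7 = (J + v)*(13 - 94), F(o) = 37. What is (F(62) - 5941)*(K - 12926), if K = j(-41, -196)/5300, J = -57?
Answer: 101035497384/1325 ≈ 7.6253e+7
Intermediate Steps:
j(v, R) = 32319 - 567*v (j(v, R) = 7*((-57 + v)*(13 - 94)) = 7*((-57 + v)*(-81)) = 7*(4617 - 81*v) = 32319 - 567*v)
K = 27783/2650 (K = (32319 - 567*(-41))/5300 = (32319 + 23247)*(1/5300) = 55566*(1/5300) = 27783/2650 ≈ 10.484)
(F(62) - 5941)*(K - 12926) = (37 - 5941)*(27783/2650 - 12926) = -5904*(-34226117/2650) = 101035497384/1325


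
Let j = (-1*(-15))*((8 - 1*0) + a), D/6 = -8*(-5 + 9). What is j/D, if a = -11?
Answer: 15/64 ≈ 0.23438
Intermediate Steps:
D = -192 (D = 6*(-8*(-5 + 9)) = 6*(-8*4) = 6*(-32) = -192)
j = -45 (j = (-1*(-15))*((8 - 1*0) - 11) = 15*((8 + 0) - 11) = 15*(8 - 11) = 15*(-3) = -45)
j/D = -45/(-192) = -45*(-1/192) = 15/64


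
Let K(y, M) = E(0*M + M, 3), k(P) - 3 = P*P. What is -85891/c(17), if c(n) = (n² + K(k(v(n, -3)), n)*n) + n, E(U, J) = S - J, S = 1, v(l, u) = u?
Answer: -85891/272 ≈ -315.78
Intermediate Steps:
k(P) = 3 + P² (k(P) = 3 + P*P = 3 + P²)
E(U, J) = 1 - J
K(y, M) = -2 (K(y, M) = 1 - 1*3 = 1 - 3 = -2)
c(n) = n² - n (c(n) = (n² - 2*n) + n = n² - n)
-85891/c(17) = -85891*1/(17*(-1 + 17)) = -85891/(17*16) = -85891/272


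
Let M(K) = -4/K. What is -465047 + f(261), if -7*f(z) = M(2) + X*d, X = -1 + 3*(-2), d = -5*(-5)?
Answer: -3255152/7 ≈ -4.6502e+5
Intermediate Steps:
d = 25
X = -7 (X = -1 - 6 = -7)
f(z) = 177/7 (f(z) = -(-4/2 - 7*25)/7 = -(-4*½ - 175)/7 = -(-2 - 175)/7 = -⅐*(-177) = 177/7)
-465047 + f(261) = -465047 + 177/7 = -3255152/7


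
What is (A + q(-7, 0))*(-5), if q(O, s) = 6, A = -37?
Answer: 155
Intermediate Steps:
(A + q(-7, 0))*(-5) = (-37 + 6)*(-5) = -31*(-5) = 155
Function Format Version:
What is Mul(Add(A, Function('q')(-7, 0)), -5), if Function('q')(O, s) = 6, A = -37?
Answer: 155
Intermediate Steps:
Mul(Add(A, Function('q')(-7, 0)), -5) = Mul(Add(-37, 6), -5) = Mul(-31, -5) = 155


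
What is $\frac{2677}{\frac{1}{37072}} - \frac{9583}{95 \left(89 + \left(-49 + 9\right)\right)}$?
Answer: $\frac{65995758391}{665} \approx 9.9242 \cdot 10^{7}$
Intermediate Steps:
$\frac{2677}{\frac{1}{37072}} - \frac{9583}{95 \left(89 + \left(-49 + 9\right)\right)} = 2677 \frac{1}{\frac{1}{37072}} - \frac{9583}{95 \left(89 - 40\right)} = 2677 \cdot 37072 - \frac{9583}{95 \cdot 49} = 99241744 - \frac{9583}{4655} = 99241744 - \frac{1369}{665} = \frac{65995758391}{665}$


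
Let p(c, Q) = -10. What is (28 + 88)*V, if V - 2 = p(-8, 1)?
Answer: -928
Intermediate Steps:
V = -8 (V = 2 - 10 = -8)
(28 + 88)*V = (28 + 88)*(-8) = 116*(-8) = -928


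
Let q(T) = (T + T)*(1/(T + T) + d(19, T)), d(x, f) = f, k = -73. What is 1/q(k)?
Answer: 1/10659 ≈ 9.3817e-5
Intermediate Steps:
q(T) = 2*T*(T + 1/(2*T)) (q(T) = (T + T)*(1/(T + T) + T) = (2*T)*(1/(2*T) + T) = (2*T)*(T + 1/(2*T)) = 2*T*(T + 1/(2*T)))
1/q(k) = 1/(1 + 2*(-73)**2) = 1/(1 + 2*5329) = 1/(1 + 10658) = 1/10659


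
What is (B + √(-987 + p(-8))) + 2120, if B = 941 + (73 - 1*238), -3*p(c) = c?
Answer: 2896 + I*√8859/3 ≈ 2896.0 + 31.374*I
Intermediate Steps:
p(c) = -c/3
B = 776 (B = 941 + (73 - 238) = 941 - 165 = 776)
(B + √(-987 + p(-8))) + 2120 = (776 + √(-987 - ⅓*(-8))) + 2120 = (776 + √(-987 + 8/3)) + 2120 = (776 + √(-2953/3)) + 2120 = (776 + I*√8859/3) + 2120 = 2896 + I*√8859/3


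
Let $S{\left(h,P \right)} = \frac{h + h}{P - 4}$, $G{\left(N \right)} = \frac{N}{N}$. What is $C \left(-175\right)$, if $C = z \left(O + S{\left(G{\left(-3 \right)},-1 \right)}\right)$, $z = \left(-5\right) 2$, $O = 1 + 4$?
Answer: $8050$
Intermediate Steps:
$G{\left(N \right)} = 1$
$S{\left(h,P \right)} = \frac{2 h}{-4 + P}$
$O = 5$
$z = -10$
$C = -46$ ($C = - 10 \left(5 + 2 \cdot 1 \frac{1}{-4 - 1}\right) = - 10 \left(5 + 2 \cdot 1 \frac{1}{-5}\right) = - 10 \left(5 + 2 \cdot 1 \left(- \frac{1}{5}\right)\right) = - 10 \left(5 - \frac{2}{5}\right) = \left(-10\right) \frac{23}{5} = -46$)
$C \left(-175\right) = \left(-46\right) \left(-175\right) = 8050$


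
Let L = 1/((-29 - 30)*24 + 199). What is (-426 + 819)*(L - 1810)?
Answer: -865689003/1217 ≈ -7.1133e+5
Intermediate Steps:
L = -1/1217 (L = 1/(-59*24 + 199) = 1/(-1416 + 199) = 1/(-1217) = -1/1217 ≈ -0.00082169)
(-426 + 819)*(L - 1810) = (-426 + 819)*(-1/1217 - 1810) = 393*(-2202771/1217) = -865689003/1217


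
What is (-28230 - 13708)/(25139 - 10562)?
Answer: -41938/14577 ≈ -2.8770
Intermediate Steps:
(-28230 - 13708)/(25139 - 10562) = -41938/14577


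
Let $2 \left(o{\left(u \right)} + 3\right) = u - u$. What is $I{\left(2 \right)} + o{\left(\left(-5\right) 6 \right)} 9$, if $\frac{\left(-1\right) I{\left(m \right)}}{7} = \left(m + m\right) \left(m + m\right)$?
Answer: $-139$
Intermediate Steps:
$I{\left(m \right)} = - 28 m^{2}$ ($I{\left(m \right)} = - 7 \left(m + m\right) \left(m + m\right) = - 7 \cdot 2 m 2 m = - 7 \cdot 4 m^{2} = - 28 m^{2}$)
$o{\left(u \right)} = -3$ ($o{\left(u \right)} = -3 + \frac{u - u}{2} = -3 + \frac{1}{2} \cdot 0 = -3 + 0 = -3$)
$I{\left(2 \right)} + o{\left(\left(-5\right) 6 \right)} 9 = - 28 \cdot 2^{2} - 27 = \left(-28\right) 4 - 27 = -112 - 27 = -139$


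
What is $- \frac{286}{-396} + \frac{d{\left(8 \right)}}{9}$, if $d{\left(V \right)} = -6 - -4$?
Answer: $\frac{1}{2} \approx 0.5$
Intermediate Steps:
$d{\left(V \right)} = -2$ ($d{\left(V \right)} = -6 + 4 = -2$)
$- \frac{286}{-396} + \frac{d{\left(8 \right)}}{9} = - \frac{286}{-396} - \frac{2}{9} = \left(-286\right) \left(- \frac{1}{396}\right) - \frac{2}{9} = \frac{13}{18} - \frac{2}{9} = \frac{1}{2}$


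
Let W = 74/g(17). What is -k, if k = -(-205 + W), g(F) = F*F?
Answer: -59171/289 ≈ -204.74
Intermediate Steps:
g(F) = F²
W = 74/289 (W = 74/(17²) = 74/289 ≈ 0.25606)
k = 59171/289 (k = -(-205 + 74/289) = -1*(-59171/289) = 59171/289 ≈ 204.74)
-k = -1*59171/289 = -59171/289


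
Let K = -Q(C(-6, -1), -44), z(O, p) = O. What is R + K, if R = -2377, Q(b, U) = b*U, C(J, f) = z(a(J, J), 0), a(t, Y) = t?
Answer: -2641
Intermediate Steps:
C(J, f) = J
Q(b, U) = U*b
K = -264 (K = -(-44)*(-6) = -1*264 = -264)
R + K = -2377 - 264 = -2641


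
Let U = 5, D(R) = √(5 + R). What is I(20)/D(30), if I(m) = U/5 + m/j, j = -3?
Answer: -17*√35/105 ≈ -0.95784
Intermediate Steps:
I(m) = 1 - m/3 (I(m) = 5/5 + m/(-3) = 5*(⅕) + m*(-⅓) = 1 - m/3)
I(20)/D(30) = (1 - ⅓*20)/(√(5 + 30)) = (1 - 20/3)/(√35) = -17*√35/105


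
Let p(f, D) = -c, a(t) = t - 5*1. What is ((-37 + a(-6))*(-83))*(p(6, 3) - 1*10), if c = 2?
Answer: -47808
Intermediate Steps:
a(t) = -5 + t (a(t) = t - 5 = -5 + t)
p(f, D) = -2 (p(f, D) = -1*2 = -2)
((-37 + a(-6))*(-83))*(p(6, 3) - 1*10) = ((-37 + (-5 - 6))*(-83))*(-2 - 1*10) = ((-37 - 11)*(-83))*(-2 - 10) = -48*(-83)*(-12) = 3984*(-12) = -47808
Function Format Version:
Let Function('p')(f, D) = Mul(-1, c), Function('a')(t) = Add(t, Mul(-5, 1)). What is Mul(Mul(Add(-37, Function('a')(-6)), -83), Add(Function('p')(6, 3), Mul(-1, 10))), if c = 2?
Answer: -47808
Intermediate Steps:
Function('a')(t) = Add(-5, t) (Function('a')(t) = Add(t, -5) = Add(-5, t))
Function('p')(f, D) = -2 (Function('p')(f, D) = Mul(-1, 2) = -2)
Mul(Mul(Add(-37, Function('a')(-6)), -83), Add(Function('p')(6, 3), Mul(-1, 10))) = Mul(Mul(Add(-37, Add(-5, -6)), -83), Add(-2, Mul(-1, 10))) = Mul(Mul(Add(-37, -11), -83), Add(-2, -10)) = Mul(Mul(-48, -83), -12) = Mul(3984, -12) = -47808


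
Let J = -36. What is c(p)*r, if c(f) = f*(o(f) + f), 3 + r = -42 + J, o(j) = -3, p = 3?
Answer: 0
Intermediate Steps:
r = -81 (r = -3 + (-42 - 36) = -3 - 78 = -81)
c(f) = f*(-3 + f)
c(p)*r = (3*(-3 + 3))*(-81) = (3*0)*(-81) = 0*(-81) = 0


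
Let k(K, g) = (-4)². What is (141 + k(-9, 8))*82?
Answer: 12874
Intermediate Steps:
k(K, g) = 16
(141 + k(-9, 8))*82 = (141 + 16)*82 = 157*82 = 12874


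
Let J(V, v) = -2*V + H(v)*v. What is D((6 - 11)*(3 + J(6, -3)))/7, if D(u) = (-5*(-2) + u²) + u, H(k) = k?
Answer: 10/7 ≈ 1.4286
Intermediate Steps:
J(V, v) = v² - 2*V (J(V, v) = -2*V + v*v = -2*V + v² = v² - 2*V)
D(u) = 10 + u + u² (D(u) = (10 + u²) + u = 10 + u + u²)
D((6 - 11)*(3 + J(6, -3)))/7 = (10 + (6 - 11)*(3 + ((-3)² - 2*6)) + ((6 - 11)*(3 + ((-3)² - 2*6)))²)/7 = (10 - 5*(3 + (9 - 12)) + (-5*(3 + (9 - 12)))²)*(⅐) = (10 - 5*(3 - 3) + (-5*(3 - 3))²)*(⅐) = (10 - 5*0 + (-5*0)²)*(⅐) = (10 + 0 + 0²)*(⅐) = (10 + 0 + 0)*(⅐) = 10*(⅐) = 10/7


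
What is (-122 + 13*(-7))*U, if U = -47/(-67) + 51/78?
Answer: -502893/1742 ≈ -288.69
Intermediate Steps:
U = 2361/1742 (U = -47*(-1/67) + 51*(1/78) = 47/67 + 17/26 = 2361/1742 ≈ 1.3553)
(-122 + 13*(-7))*U = (-122 + 13*(-7))*(2361/1742) = (-122 - 91)*(2361/1742) = -213*2361/1742 = -502893/1742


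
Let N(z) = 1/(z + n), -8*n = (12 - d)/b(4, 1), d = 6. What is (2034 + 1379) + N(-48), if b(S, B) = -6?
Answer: 1307171/383 ≈ 3413.0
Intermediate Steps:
n = 1/8 (n = -(12 - 1*6)/(8*(-6)) = -(12 - 6)*(-1)/(8*6) = -3*(-1)/(4*6) = -1/8*(-1) = 1/8 ≈ 0.12500)
N(z) = 1/(1/8 + z) (N(z) = 1/(z + 1/8) = 1/(1/8 + z))
(2034 + 1379) + N(-48) = (2034 + 1379) + 8/(1 + 8*(-48)) = 3413 + 8/(1 - 384) = 3413 + 8/(-383) = 3413 + 8*(-1/383) = 3413 - 8/383 = 1307171/383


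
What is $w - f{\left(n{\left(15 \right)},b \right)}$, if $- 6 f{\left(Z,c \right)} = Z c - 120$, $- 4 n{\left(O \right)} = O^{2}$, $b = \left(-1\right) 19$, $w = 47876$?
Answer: $\frac{384273}{8} \approx 48034.0$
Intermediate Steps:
$b = -19$
$n{\left(O \right)} = - \frac{O^{2}}{4}$
$f{\left(Z,c \right)} = 20 - \frac{Z c}{6}$ ($f{\left(Z,c \right)} = - \frac{Z c - 120}{6} = - \frac{-120 + Z c}{6} = 20 - \frac{Z c}{6}$)
$w - f{\left(n{\left(15 \right)},b \right)} = 47876 - \left(20 - \frac{1}{6} \left(- \frac{15^{2}}{4}\right) \left(-19\right)\right) = 47876 - \left(20 - \frac{1}{6} \left(\left(- \frac{1}{4}\right) 225\right) \left(-19\right)\right) = 47876 - \left(20 - \left(- \frac{75}{8}\right) \left(-19\right)\right) = 47876 - \left(20 - \frac{1425}{8}\right) = 47876 - - \frac{1265}{8} = 47876 + \frac{1265}{8} = \frac{384273}{8}$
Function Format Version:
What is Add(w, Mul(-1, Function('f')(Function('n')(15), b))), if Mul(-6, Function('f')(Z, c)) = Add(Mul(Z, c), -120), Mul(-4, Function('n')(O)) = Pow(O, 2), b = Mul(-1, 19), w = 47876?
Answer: Rational(384273, 8) ≈ 48034.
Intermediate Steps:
b = -19
Function('n')(O) = Mul(Rational(-1, 4), Pow(O, 2))
Function('f')(Z, c) = Add(20, Mul(Rational(-1, 6), Z, c)) (Function('f')(Z, c) = Mul(Rational(-1, 6), Add(Mul(Z, c), -120)) = Mul(Rational(-1, 6), Add(-120, Mul(Z, c))) = Add(20, Mul(Rational(-1, 6), Z, c)))
Add(w, Mul(-1, Function('f')(Function('n')(15), b))) = Add(47876, Mul(-1, Add(20, Mul(Rational(-1, 6), Mul(Rational(-1, 4), Pow(15, 2)), -19)))) = Add(47876, Mul(-1, Add(20, Mul(Rational(-1, 6), Mul(Rational(-1, 4), 225), -19)))) = Add(47876, Mul(-1, Add(20, Mul(Rational(-1, 6), Rational(-225, 4), -19)))) = Add(47876, Mul(-1, Add(20, Rational(-1425, 8)))) = Add(47876, Mul(-1, Rational(-1265, 8))) = Add(47876, Rational(1265, 8)) = Rational(384273, 8)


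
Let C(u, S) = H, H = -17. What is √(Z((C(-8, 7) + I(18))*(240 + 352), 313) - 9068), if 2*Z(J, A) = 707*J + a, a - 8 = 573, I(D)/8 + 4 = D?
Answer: 5*√3179530/2 ≈ 4457.8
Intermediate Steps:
I(D) = -32 + 8*D
a = 581 (a = 8 + 573 = 581)
C(u, S) = -17
Z(J, A) = 581/2 + 707*J/2 (Z(J, A) = (707*J + 581)/2 = (581 + 707*J)/2 = 581/2 + 707*J/2)
√(Z((C(-8, 7) + I(18))*(240 + 352), 313) - 9068) = √((581/2 + 707*((-17 + (-32 + 8*18))*(240 + 352))/2) - 9068) = √((581/2 + 707*((-17 + (-32 + 144))*592)/2) - 9068) = √((581/2 + 707*((-17 + 112)*592)/2) - 9068) = √((581/2 + 707*(95*592)/2) - 9068) = √((581/2 + (707/2)*56240) - 9068) = √((581/2 + 19880840) - 9068) = √(39762261/2 - 9068) = √(39744125/2) = 5*√3179530/2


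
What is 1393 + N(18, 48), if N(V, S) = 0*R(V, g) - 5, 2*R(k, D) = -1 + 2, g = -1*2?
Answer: 1388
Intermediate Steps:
g = -2
R(k, D) = ½ (R(k, D) = (-1 + 2)/2 = (½)*1 = ½)
N(V, S) = -5 (N(V, S) = 0*(½) - 5 = 0 - 5 = -5)
1393 + N(18, 48) = 1393 - 5 = 1388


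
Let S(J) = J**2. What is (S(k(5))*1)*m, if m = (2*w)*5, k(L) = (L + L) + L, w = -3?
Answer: -6750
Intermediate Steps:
k(L) = 3*L (k(L) = 2*L + L = 3*L)
m = -30 (m = (2*(-3))*5 = -6*5 = -30)
(S(k(5))*1)*m = ((3*5)**2*1)*(-30) = (15**2*1)*(-30) = (225*1)*(-30) = 225*(-30) = -6750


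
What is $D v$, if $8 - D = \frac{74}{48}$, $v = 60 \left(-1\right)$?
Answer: $- \frac{775}{2} \approx -387.5$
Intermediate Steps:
$v = -60$
$D = \frac{155}{24}$ ($D = 8 - \frac{74}{48} = 8 - 74 \cdot \frac{1}{48} = 8 - \frac{37}{24} = \frac{155}{24} \approx 6.4583$)
$D v = \frac{155}{24} \left(-60\right) = - \frac{775}{2}$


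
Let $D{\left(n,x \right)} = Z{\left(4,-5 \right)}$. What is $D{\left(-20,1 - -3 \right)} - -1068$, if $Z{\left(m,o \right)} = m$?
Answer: $1072$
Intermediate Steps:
$D{\left(n,x \right)} = 4$
$D{\left(-20,1 - -3 \right)} - -1068 = 4 - -1068 = 4 + 1068 = 1072$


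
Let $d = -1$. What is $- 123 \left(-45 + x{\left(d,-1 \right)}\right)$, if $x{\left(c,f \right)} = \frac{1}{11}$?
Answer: $\frac{60762}{11} \approx 5523.8$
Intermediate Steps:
$x{\left(c,f \right)} = \frac{1}{11}$
$- 123 \left(-45 + x{\left(d,-1 \right)}\right) = - 123 \left(-45 + \frac{1}{11}\right) = \left(-123\right) \left(- \frac{494}{11}\right) = \frac{60762}{11}$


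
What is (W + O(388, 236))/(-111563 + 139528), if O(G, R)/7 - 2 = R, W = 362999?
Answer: 10419/799 ≈ 13.040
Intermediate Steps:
O(G, R) = 14 + 7*R
(W + O(388, 236))/(-111563 + 139528) = (362999 + (14 + 7*236))/(-111563 + 139528) = (362999 + (14 + 1652))/27965 = (362999 + 1666)*(1/27965) = 364665*(1/27965) = 10419/799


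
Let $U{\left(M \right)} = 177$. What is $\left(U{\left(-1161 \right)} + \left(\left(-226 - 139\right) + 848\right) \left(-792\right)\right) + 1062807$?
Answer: $680448$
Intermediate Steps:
$\left(U{\left(-1161 \right)} + \left(\left(-226 - 139\right) + 848\right) \left(-792\right)\right) + 1062807 = \left(177 + \left(\left(-226 - 139\right) + 848\right) \left(-792\right)\right) + 1062807 = \left(177 + \left(-365 + 848\right) \left(-792\right)\right) + 1062807 = \left(177 + 483 \left(-792\right)\right) + 1062807 = \left(177 - 382536\right) + 1062807 = -382359 + 1062807 = 680448$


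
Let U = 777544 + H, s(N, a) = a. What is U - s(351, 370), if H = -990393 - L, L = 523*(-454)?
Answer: 24223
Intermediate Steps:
L = -237442
H = -752951 (H = -990393 - 1*(-237442) = -990393 + 237442 = -752951)
U = 24593 (U = 777544 - 752951 = 24593)
U - s(351, 370) = 24593 - 1*370 = 24593 - 370 = 24223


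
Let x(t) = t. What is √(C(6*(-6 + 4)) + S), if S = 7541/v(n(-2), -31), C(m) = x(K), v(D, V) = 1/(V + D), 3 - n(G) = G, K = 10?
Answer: 6*I*√5446 ≈ 442.78*I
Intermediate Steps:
n(G) = 3 - G
v(D, V) = 1/(D + V)
C(m) = 10
S = -196066 (S = 7541/(1/((3 - 1*(-2)) - 31)) = 7541/(1/((3 + 2) - 31)) = 7541/(1/(5 - 31)) = 7541/(1/(-26)) = 7541/(-1/26) = 7541*(-26) = -196066)
√(C(6*(-6 + 4)) + S) = √(10 - 196066) = √(-196056) = 6*I*√5446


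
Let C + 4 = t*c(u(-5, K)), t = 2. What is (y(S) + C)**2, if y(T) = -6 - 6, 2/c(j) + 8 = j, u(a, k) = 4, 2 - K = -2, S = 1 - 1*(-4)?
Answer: 289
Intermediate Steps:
S = 5 (S = 1 + 4 = 5)
K = 4 (K = 2 - 1*(-2) = 2 + 2 = 4)
c(j) = 2/(-8 + j)
C = -5 (C = -4 + 2*(2/(-8 + 4)) = -4 + 2*(2/(-4)) = -4 + 2*(2*(-1/4)) = -4 + 2*(-1/2) = -4 - 1 = -5)
y(T) = -12
(y(S) + C)**2 = (-12 - 5)**2 = (-17)**2 = 289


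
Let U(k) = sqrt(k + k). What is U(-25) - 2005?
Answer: -2005 + 5*I*sqrt(2) ≈ -2005.0 + 7.0711*I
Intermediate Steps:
U(k) = sqrt(2)*sqrt(k) (U(k) = sqrt(2*k) = sqrt(2)*sqrt(k))
U(-25) - 2005 = sqrt(2)*sqrt(-25) - 2005 = sqrt(2)*(5*I) - 2005 = 5*I*sqrt(2) - 2005 = -2005 + 5*I*sqrt(2)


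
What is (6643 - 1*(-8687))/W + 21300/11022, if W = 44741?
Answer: 186991760/82189217 ≈ 2.2751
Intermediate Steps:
(6643 - 1*(-8687))/W + 21300/11022 = (6643 - 1*(-8687))/44741 + 21300/11022 = (6643 + 8687)*(1/44741) + 21300*(1/11022) = 15330*(1/44741) + 3550/1837 = 15330/44741 + 3550/1837 = 186991760/82189217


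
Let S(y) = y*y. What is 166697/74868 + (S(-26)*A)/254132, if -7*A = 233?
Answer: 71187246271/33296120508 ≈ 2.1380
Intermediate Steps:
A = -233/7 (A = -⅐*233 = -233/7 ≈ -33.286)
S(y) = y²
166697/74868 + (S(-26)*A)/254132 = 166697/74868 + ((-26)²*(-233/7))/254132 = 166697*(1/74868) + (676*(-233/7))*(1/254132) = 166697/74868 - 157508/7*1/254132 = 166697/74868 - 39377/444731 = 71187246271/33296120508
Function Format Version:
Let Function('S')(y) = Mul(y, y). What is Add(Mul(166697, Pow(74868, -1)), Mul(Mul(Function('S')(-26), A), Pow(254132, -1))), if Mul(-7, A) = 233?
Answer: Rational(71187246271, 33296120508) ≈ 2.1380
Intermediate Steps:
A = Rational(-233, 7) (A = Mul(Rational(-1, 7), 233) = Rational(-233, 7) ≈ -33.286)
Function('S')(y) = Pow(y, 2)
Add(Mul(166697, Pow(74868, -1)), Mul(Mul(Function('S')(-26), A), Pow(254132, -1))) = Add(Mul(166697, Pow(74868, -1)), Mul(Mul(Pow(-26, 2), Rational(-233, 7)), Pow(254132, -1))) = Add(Mul(166697, Rational(1, 74868)), Mul(Mul(676, Rational(-233, 7)), Rational(1, 254132))) = Add(Rational(166697, 74868), Mul(Rational(-157508, 7), Rational(1, 254132))) = Add(Rational(166697, 74868), Rational(-39377, 444731)) = Rational(71187246271, 33296120508)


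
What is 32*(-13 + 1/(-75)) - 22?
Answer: -32882/75 ≈ -438.43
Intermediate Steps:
32*(-13 + 1/(-75)) - 22 = 32*(-13 - 1/75) - 22 = 32*(-976/75) - 22 = -31232/75 - 22 = -32882/75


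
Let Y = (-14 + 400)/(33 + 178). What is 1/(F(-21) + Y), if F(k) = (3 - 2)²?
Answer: 211/597 ≈ 0.35343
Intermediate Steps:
F(k) = 1 (F(k) = 1² = 1)
Y = 386/211 ≈ 1.8294
1/(F(-21) + Y) = 1/(1 + 386/211) = 1/(597/211) = 211/597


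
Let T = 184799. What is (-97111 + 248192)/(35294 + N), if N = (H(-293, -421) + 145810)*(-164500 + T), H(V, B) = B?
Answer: 151081/2951286605 ≈ 5.1192e-5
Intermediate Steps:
N = 2951251311 (N = (-421 + 145810)*(-164500 + 184799) = 145389*20299 = 2951251311)
(-97111 + 248192)/(35294 + N) = (-97111 + 248192)/(35294 + 2951251311) = 151081/2951286605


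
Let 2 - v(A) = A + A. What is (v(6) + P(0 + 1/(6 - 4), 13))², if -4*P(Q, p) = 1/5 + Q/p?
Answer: 27363361/270400 ≈ 101.20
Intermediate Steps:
v(A) = 2 - 2*A (v(A) = 2 - (A + A) = 2 - 2*A)
P(Q, p) = -1/20 - Q/(4*p) (P(Q, p) = -(1/5 + Q/p)/4 = -(1*(⅕) + Q/p)/4 = -(⅕ + Q/p)/4 = -1/20 - Q/(4*p))
(v(6) + P(0 + 1/(6 - 4), 13))² = ((2 - 2*6) + (1/20)*(-1*13 - 5*(0 + 1/(6 - 4)))/13)² = ((2 - 12) + (1/20)*(1/13)*(-13 - 5*(0 + 1/2)))² = (-10 + (1/20)*(1/13)*(-13 - 5*(0 + ½)))² = (-10 + (1/20)*(1/13)*(-13 - 5*½))² = (-10 + (1/20)*(1/13)*(-13 - 5/2))² = (-10 + (1/20)*(1/13)*(-31/2))² = (-10 - 31/520)² = (-5231/520)² = 27363361/270400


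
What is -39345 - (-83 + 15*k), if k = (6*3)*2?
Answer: -39802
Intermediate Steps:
k = 36 (k = 18*2 = 36)
-39345 - (-83 + 15*k) = -39345 - (-83 + 15*36) = -39345 - (-83 + 540) = -39345 - 1*457 = -39345 - 457 = -39802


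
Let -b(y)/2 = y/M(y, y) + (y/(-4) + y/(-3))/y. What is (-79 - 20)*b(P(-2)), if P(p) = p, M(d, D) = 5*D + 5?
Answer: -363/10 ≈ -36.300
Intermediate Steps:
M(d, D) = 5 + 5*D
b(y) = 7/6 - 2*y/(5 + 5*y) (b(y) = -2*(y/(5 + 5*y) + (y/(-4) + y/(-3))/y) = -2*(y/(5 + 5*y) + (y*(-¼) + y*(-⅓))/y) = -2*(y/(5 + 5*y) + (-y/4 - y/3)/y) = -2*(y/(5 + 5*y) + (-7*y/12)/y) = -2*(y/(5 + 5*y) - 7/12) = -2*(-7/12 + y/(5 + 5*y)) = 7/6 - 2*y/(5 + 5*y))
(-79 - 20)*b(P(-2)) = (-79 - 20)*((35 + 23*(-2))/(30*(1 - 2))) = -33*(35 - 46)/(10*(-1)) = -33*(-1)*(-11)/10 = -99*11/30 = -363/10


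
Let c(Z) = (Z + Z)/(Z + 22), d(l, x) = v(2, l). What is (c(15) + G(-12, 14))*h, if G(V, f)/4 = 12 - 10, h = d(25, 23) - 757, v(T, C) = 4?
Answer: -245478/37 ≈ -6634.5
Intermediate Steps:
d(l, x) = 4
h = -753 (h = 4 - 757 = -753)
c(Z) = 2*Z/(22 + Z) (c(Z) = (2*Z)/(22 + Z) = 2*Z/(22 + Z))
G(V, f) = 8 (G(V, f) = 4*(12 - 10) = 4*2 = 8)
(c(15) + G(-12, 14))*h = (2*15/(22 + 15) + 8)*(-753) = (2*15/37 + 8)*(-753) = (2*15*(1/37) + 8)*(-753) = (30/37 + 8)*(-753) = (326/37)*(-753) = -245478/37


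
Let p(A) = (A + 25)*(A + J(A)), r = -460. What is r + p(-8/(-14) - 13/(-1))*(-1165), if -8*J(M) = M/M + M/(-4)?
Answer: -489014065/784 ≈ -6.2374e+5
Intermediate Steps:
J(M) = -⅛ + M/32 (J(M) = -(M/M + M/(-4))/8 = -(1 + M*(-¼))/8 = -(1 - M/4)/8 = -⅛ + M/32)
p(A) = (25 + A)*(-⅛ + 33*A/32) (p(A) = (A + 25)*(A + (-⅛ + A/32)) = (25 + A)*(-⅛ + 33*A/32))
r + p(-8/(-14) - 13/(-1))*(-1165) = -460 + (-25/8 + 33*(-8/(-14) - 13/(-1))²/32 + 821*(-8/(-14) - 13/(-1))/32)*(-1165) = -460 + (-25/8 + 33*(-8*(-1/14) - 13*(-1))²/32 + 821*(-8*(-1/14) - 13*(-1))/32)*(-1165) = -460 + (-25/8 + 33*(4/7 + 13)²/32 + 821*(4/7 + 13)/32)*(-1165) = -460 + (-25/8 + 33*(95/7)²/32 + (821/32)*(95/7))*(-1165) = -460 + (-25/8 + (33/32)*(9025/49) + 77995/224)*(-1165) = -460 + (-25/8 + 297825/1568 + 77995/224)*(-1165) = -460 + (419445/784)*(-1165) = -460 - 488653425/784 = -489014065/784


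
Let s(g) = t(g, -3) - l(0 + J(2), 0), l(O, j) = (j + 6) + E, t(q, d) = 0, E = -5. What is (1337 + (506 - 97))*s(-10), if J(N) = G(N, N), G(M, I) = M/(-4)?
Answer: -1746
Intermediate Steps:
G(M, I) = -M/4 (G(M, I) = M*(-¼) = -M/4)
J(N) = -N/4
l(O, j) = 1 + j (l(O, j) = (j + 6) - 5 = (6 + j) - 5 = 1 + j)
s(g) = -1 (s(g) = 0 - (1 + 0) = 0 - 1*1 = 0 - 1 = -1)
(1337 + (506 - 97))*s(-10) = (1337 + (506 - 97))*(-1) = (1337 + 409)*(-1) = 1746*(-1) = -1746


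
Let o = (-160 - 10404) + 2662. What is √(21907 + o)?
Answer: √14005 ≈ 118.34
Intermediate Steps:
o = -7902 (o = -10564 + 2662 = -7902)
√(21907 + o) = √(21907 - 7902) = √14005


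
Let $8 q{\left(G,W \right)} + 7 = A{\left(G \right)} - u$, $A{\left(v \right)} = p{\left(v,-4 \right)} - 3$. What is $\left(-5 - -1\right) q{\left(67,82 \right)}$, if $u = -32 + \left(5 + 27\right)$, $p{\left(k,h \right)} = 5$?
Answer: $\frac{5}{2} \approx 2.5$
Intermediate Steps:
$u = 0$ ($u = -32 + 32 = 0$)
$A{\left(v \right)} = 2$ ($A{\left(v \right)} = 5 - 3 = 2$)
$q{\left(G,W \right)} = - \frac{5}{8}$ ($q{\left(G,W \right)} = - \frac{7}{8} + \frac{2 - 0}{8} = - \frac{7}{8} + \frac{2 + 0}{8} = - \frac{7}{8} + \frac{1}{8} \cdot 2 = - \frac{7}{8} + \frac{1}{4} = - \frac{5}{8}$)
$\left(-5 - -1\right) q{\left(67,82 \right)} = \left(-5 - -1\right) \left(- \frac{5}{8}\right) = \left(-5 + 1\right) \left(- \frac{5}{8}\right) = \left(-4\right) \left(- \frac{5}{8}\right) = \frac{5}{2}$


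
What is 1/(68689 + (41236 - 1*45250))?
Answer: 1/64675 ≈ 1.5462e-5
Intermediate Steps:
1/(68689 + (41236 - 1*45250)) = 1/(68689 + (41236 - 45250)) = 1/(68689 - 4014) = 1/64675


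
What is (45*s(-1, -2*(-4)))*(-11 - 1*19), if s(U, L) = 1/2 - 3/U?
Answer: -4725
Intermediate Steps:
s(U, L) = ½ - 3/U (s(U, L) = 1*(½) - 3/U = ½ - 3/U)
(45*s(-1, -2*(-4)))*(-11 - 1*19) = (45*((½)*(-6 - 1)/(-1)))*(-11 - 1*19) = (45*((½)*(-1)*(-7)))*(-11 - 19) = (45*(7/2))*(-30) = (315/2)*(-30) = -4725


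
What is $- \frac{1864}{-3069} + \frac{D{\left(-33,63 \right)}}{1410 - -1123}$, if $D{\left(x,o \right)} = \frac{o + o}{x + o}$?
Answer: $\frac{23672009}{38868885} \approx 0.60902$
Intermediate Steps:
$D{\left(x,o \right)} = \frac{2 o}{o + x}$
$- \frac{1864}{-3069} + \frac{D{\left(-33,63 \right)}}{1410 - -1123} = - \frac{1864}{-3069} + \frac{2 \cdot 63 \frac{1}{63 - 33}}{1410 - -1123} = \left(-1864\right) \left(- \frac{1}{3069}\right) + \frac{2 \cdot 63 \cdot \frac{1}{30}}{1410 + 1123} = \frac{1864}{3069} + \frac{2 \cdot 63 \cdot \frac{1}{30}}{2533} = \frac{1864}{3069} + \frac{21}{5} \cdot \frac{1}{2533} = \frac{1864}{3069} + \frac{21}{12665} = \frac{23672009}{38868885}$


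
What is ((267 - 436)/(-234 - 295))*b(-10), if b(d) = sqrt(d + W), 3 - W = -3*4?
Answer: 169*sqrt(5)/529 ≈ 0.71436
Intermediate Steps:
W = 15 (W = 3 - (-3)*4 = 3 - 1*(-12) = 3 + 12 = 15)
b(d) = sqrt(15 + d) (b(d) = sqrt(d + 15) = sqrt(15 + d))
((267 - 436)/(-234 - 295))*b(-10) = ((267 - 436)/(-234 - 295))*sqrt(15 - 10) = (-169/(-529))*sqrt(5) = (-169*(-1/529))*sqrt(5) = 169*sqrt(5)/529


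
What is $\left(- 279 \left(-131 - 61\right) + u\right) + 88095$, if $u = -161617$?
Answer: $-19954$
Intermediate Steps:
$\left(- 279 \left(-131 - 61\right) + u\right) + 88095 = \left(- 279 \left(-131 - 61\right) - 161617\right) + 88095 = \left(\left(-279\right) \left(-192\right) - 161617\right) + 88095 = \left(53568 - 161617\right) + 88095 = -108049 + 88095 = -19954$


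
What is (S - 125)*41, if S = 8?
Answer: -4797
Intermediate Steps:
(S - 125)*41 = (8 - 125)*41 = -117*41 = -4797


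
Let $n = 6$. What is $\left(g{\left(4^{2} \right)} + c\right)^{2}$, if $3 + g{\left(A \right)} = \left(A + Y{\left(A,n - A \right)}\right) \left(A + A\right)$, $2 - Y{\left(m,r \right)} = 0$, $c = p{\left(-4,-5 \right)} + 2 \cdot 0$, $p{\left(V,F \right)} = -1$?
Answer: $327184$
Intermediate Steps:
$c = -1$ ($c = -1 + 2 \cdot 0 = -1 + 0 = -1$)
$Y{\left(m,r \right)} = 2$ ($Y{\left(m,r \right)} = 2 - 0 = 2 + 0 = 2$)
$g{\left(A \right)} = -3 + 2 A \left(2 + A\right)$ ($g{\left(A \right)} = -3 + \left(A + 2\right) \left(A + A\right) = -3 + \left(2 + A\right) 2 A = -3 + 2 A \left(2 + A\right)$)
$\left(g{\left(4^{2} \right)} + c\right)^{2} = \left(\left(-3 + 2 \left(4^{2}\right)^{2} + 4 \cdot 4^{2}\right) - 1\right)^{2} = \left(\left(-3 + 2 \cdot 16^{2} + 4 \cdot 16\right) - 1\right)^{2} = \left(\left(-3 + 2 \cdot 256 + 64\right) - 1\right)^{2} = \left(\left(-3 + 512 + 64\right) - 1\right)^{2} = \left(573 - 1\right)^{2} = 572^{2} = 327184$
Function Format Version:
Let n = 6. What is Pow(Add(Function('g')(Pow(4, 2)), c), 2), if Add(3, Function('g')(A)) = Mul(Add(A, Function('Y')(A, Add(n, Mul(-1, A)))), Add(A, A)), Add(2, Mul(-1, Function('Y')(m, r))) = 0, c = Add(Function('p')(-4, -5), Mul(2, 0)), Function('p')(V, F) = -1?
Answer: 327184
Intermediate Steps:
c = -1 (c = Add(-1, Mul(2, 0)) = Add(-1, 0) = -1)
Function('Y')(m, r) = 2 (Function('Y')(m, r) = Add(2, Mul(-1, 0)) = Add(2, 0) = 2)
Function('g')(A) = Add(-3, Mul(2, A, Add(2, A))) (Function('g')(A) = Add(-3, Mul(Add(A, 2), Add(A, A))) = Add(-3, Mul(Add(2, A), Mul(2, A))) = Add(-3, Mul(2, A, Add(2, A))))
Pow(Add(Function('g')(Pow(4, 2)), c), 2) = Pow(Add(Add(-3, Mul(2, Pow(Pow(4, 2), 2)), Mul(4, Pow(4, 2))), -1), 2) = Pow(Add(Add(-3, Mul(2, Pow(16, 2)), Mul(4, 16)), -1), 2) = Pow(Add(Add(-3, Mul(2, 256), 64), -1), 2) = Pow(Add(Add(-3, 512, 64), -1), 2) = Pow(Add(573, -1), 2) = Pow(572, 2) = 327184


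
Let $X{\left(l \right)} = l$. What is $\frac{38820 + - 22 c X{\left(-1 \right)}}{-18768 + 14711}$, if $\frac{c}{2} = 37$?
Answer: $- \frac{40448}{4057} \approx -9.9699$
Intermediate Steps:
$c = 74$ ($c = 2 \cdot 37 = 74$)
$\frac{38820 + - 22 c X{\left(-1 \right)}}{-18768 + 14711} = \frac{38820 + \left(-22\right) 74 \left(-1\right)}{-18768 + 14711} = \frac{38820 - -1628}{-4057} = \left(38820 + 1628\right) \left(- \frac{1}{4057}\right) = 40448 \left(- \frac{1}{4057}\right) = - \frac{40448}{4057}$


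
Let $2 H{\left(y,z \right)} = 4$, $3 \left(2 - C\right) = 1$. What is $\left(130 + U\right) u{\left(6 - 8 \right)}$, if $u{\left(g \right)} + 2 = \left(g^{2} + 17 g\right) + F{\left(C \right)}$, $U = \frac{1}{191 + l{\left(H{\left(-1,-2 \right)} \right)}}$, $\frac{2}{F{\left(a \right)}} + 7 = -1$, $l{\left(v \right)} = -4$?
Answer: $- \frac{3136119}{748} \approx -4192.7$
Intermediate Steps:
$C = \frac{5}{3}$ ($C = 2 - \frac{1}{3} = \frac{5}{3} \approx 1.6667$)
$H{\left(y,z \right)} = 2$ ($H{\left(y,z \right)} = \frac{1}{2} \cdot 4 = 2$)
$F{\left(a \right)} = - \frac{1}{4}$ ($F{\left(a \right)} = \frac{2}{-7 - 1} = \frac{2}{-8} = 2 \left(- \frac{1}{8}\right) = - \frac{1}{4}$)
$U = \frac{1}{187}$ ($U = \frac{1}{191 - 4} = \frac{1}{187} \approx 0.0053476$)
$u{\left(g \right)} = - \frac{9}{4} + g^{2} + 17 g$ ($u{\left(g \right)} = -2 - \left(\frac{1}{4} - g^{2} - 17 g\right) = -2 + \left(- \frac{1}{4} + g^{2} + 17 g\right) = - \frac{9}{4} + g^{2} + 17 g$)
$\left(130 + U\right) u{\left(6 - 8 \right)} = \left(130 + \frac{1}{187}\right) \left(- \frac{9}{4} + \left(6 - 8\right)^{2} + 17 \left(6 - 8\right)\right) = \frac{24311 \left(- \frac{9}{4} + \left(6 - 8\right)^{2} + 17 \left(6 - 8\right)\right)}{187} = \frac{24311 \left(- \frac{9}{4} + \left(-2\right)^{2} + 17 \left(-2\right)\right)}{187} = \frac{24311 \left(- \frac{9}{4} + 4 - 34\right)}{187} = \frac{24311}{187} \left(- \frac{129}{4}\right) = - \frac{3136119}{748}$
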